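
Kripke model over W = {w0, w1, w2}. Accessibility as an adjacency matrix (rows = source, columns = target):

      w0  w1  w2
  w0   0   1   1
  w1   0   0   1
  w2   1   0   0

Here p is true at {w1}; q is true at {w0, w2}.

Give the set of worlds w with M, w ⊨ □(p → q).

{w1, w2}

w0: successors {w1, w2}; p → q there: w1:F, w2:T. ✗
w1: successors {w2}; p → q there: w2:T. ✓
w2: successors {w0}; p → q there: w0:T. ✓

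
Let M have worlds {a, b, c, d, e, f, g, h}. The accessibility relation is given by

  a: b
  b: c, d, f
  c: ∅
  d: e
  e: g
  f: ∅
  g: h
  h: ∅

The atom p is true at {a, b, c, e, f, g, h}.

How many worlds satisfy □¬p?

a: successors {b}; ¬p there: b:F. ✗
b: successors {c, d, f}; ¬p there: c:F, d:T, f:F. ✗
c: no successors, so □¬p holds vacuously. ✓
d: successors {e}; ¬p there: e:F. ✗
e: successors {g}; ¬p there: g:F. ✗
f: no successors, so □¬p holds vacuously. ✓
g: successors {h}; ¬p there: h:F. ✗
h: no successors, so □¬p holds vacuously. ✓
Satisfying worlds: {c, f, h}.

3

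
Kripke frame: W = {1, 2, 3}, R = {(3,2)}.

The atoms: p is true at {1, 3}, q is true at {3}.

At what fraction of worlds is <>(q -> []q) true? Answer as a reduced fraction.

1: no successors, so <>(q -> []q) fails. ✗
2: no successors, so <>(q -> []q) fails. ✗
3: successors {2}; q -> []q there: 2:T. ✓
That's 1 of 3 worlds, so 1/3.

1/3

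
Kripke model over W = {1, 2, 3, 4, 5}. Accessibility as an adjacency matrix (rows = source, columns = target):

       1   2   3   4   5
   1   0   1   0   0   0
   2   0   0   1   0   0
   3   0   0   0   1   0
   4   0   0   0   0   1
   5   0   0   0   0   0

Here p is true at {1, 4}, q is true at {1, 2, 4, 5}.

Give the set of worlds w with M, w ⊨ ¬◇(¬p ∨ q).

{5}

1: ◇(¬p ∨ q) is T. ✗
2: ◇(¬p ∨ q) is T. ✗
3: ◇(¬p ∨ q) is T. ✗
4: ◇(¬p ∨ q) is T. ✗
5: ◇(¬p ∨ q) is F. ✓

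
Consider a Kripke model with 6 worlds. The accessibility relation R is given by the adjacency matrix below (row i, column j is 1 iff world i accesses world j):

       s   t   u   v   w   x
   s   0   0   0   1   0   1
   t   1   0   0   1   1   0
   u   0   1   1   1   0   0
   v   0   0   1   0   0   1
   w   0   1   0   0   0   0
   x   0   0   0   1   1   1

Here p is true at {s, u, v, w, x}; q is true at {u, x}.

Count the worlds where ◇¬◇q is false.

s: successors {v, x}; ¬◇q there: v:F, x:F. ✗
t: successors {s, v, w}; ¬◇q there: s:F, v:F, w:T. ✓
u: successors {t, u, v}; ¬◇q there: t:T, u:F, v:F. ✓
v: successors {u, x}; ¬◇q there: u:F, x:F. ✗
w: successors {t}; ¬◇q there: t:T. ✓
x: successors {v, w, x}; ¬◇q there: v:F, w:T, x:F. ✓
Satisfying worlds: {t, u, w, x}.
So ◇¬◇q fails at the other 2 worlds.

2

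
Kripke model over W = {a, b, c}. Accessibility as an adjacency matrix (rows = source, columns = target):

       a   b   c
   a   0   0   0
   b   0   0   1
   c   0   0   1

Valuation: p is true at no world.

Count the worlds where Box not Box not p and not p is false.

2

a: Box not Box not p is T, not p is T. ✓
b: Box not Box not p is F, not p is T. ✗
c: Box not Box not p is F, not p is T. ✗
Satisfying worlds: {a}.
So Box not Box not p and not p fails at the other 2 worlds.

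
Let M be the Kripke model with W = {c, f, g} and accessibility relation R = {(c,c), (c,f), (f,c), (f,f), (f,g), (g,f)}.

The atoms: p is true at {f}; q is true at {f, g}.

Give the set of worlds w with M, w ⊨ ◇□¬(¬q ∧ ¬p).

c: successors {c, f}; □¬(¬q ∧ ¬p) there: c:F, f:F. ✗
f: successors {c, f, g}; □¬(¬q ∧ ¬p) there: c:F, f:F, g:T. ✓
g: successors {f}; □¬(¬q ∧ ¬p) there: f:F. ✗

{f}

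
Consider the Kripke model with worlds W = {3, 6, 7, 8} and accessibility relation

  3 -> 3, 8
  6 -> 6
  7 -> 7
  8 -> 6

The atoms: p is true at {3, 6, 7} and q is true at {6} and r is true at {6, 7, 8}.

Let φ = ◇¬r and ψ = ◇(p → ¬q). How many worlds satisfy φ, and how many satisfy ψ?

1 and 2

For ◇¬r:
3: successors {3, 8}; ¬r there: 3:T, 8:F. ✓
6: successors {6}; ¬r there: 6:F. ✗
7: successors {7}; ¬r there: 7:F. ✗
8: successors {6}; ¬r there: 6:F. ✗
— 1 world.
For ◇(p → ¬q):
3: successors {3, 8}; p → ¬q there: 3:T, 8:T. ✓
6: successors {6}; p → ¬q there: 6:F. ✗
7: successors {7}; p → ¬q there: 7:T. ✓
8: successors {6}; p → ¬q there: 6:F. ✗
— 2 worlds.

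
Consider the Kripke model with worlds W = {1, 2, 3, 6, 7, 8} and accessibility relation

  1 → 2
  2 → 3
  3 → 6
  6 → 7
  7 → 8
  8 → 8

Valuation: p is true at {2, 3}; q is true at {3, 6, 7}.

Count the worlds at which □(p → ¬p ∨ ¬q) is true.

1: successors {2}; p → ¬p ∨ ¬q there: 2:T. ✓
2: successors {3}; p → ¬p ∨ ¬q there: 3:F. ✗
3: successors {6}; p → ¬p ∨ ¬q there: 6:T. ✓
6: successors {7}; p → ¬p ∨ ¬q there: 7:T. ✓
7: successors {8}; p → ¬p ∨ ¬q there: 8:T. ✓
8: successors {8}; p → ¬p ∨ ¬q there: 8:T. ✓
Satisfying worlds: {1, 3, 6, 7, 8}.

5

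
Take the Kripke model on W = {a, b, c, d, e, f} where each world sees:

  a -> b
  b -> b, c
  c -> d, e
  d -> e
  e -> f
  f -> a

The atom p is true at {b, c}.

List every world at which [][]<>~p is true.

a: successors {b}; []<>~p there: b:F. ✗
b: successors {b, c}; []<>~p there: b:F, c:T. ✗
c: successors {d, e}; []<>~p there: d:T, e:T. ✓
d: successors {e}; []<>~p there: e:T. ✓
e: successors {f}; []<>~p there: f:F. ✗
f: successors {a}; []<>~p there: a:F. ✗

{c, d}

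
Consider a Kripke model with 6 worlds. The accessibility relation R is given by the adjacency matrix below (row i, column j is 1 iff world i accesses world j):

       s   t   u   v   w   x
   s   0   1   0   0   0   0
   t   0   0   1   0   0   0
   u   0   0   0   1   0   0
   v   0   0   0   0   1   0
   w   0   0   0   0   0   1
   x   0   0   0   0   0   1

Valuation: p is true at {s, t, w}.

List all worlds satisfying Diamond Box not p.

{s, t, v, w, x}

s: successors {t}; Box not p there: t:T. ✓
t: successors {u}; Box not p there: u:T. ✓
u: successors {v}; Box not p there: v:F. ✗
v: successors {w}; Box not p there: w:T. ✓
w: successors {x}; Box not p there: x:T. ✓
x: successors {x}; Box not p there: x:T. ✓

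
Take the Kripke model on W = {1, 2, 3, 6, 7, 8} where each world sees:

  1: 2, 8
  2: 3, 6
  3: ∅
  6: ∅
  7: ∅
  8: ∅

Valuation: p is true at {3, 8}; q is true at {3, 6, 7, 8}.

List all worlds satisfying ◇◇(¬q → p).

1: successors {2, 8}; ◇(¬q → p) there: 2:T, 8:F. ✓
2: successors {3, 6}; ◇(¬q → p) there: 3:F, 6:F. ✗
3: no successors, so ◇◇(¬q → p) fails. ✗
6: no successors, so ◇◇(¬q → p) fails. ✗
7: no successors, so ◇◇(¬q → p) fails. ✗
8: no successors, so ◇◇(¬q → p) fails. ✗

{1}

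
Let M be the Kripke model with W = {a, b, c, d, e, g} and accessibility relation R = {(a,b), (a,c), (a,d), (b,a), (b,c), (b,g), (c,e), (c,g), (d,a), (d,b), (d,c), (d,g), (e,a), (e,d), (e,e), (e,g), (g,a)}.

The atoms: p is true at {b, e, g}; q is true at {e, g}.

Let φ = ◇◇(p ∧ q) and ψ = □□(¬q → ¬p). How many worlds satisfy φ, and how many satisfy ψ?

For ◇◇(p ∧ q):
a: successors {b, c, d}; ◇(p ∧ q) there: b:T, c:T, d:T. ✓
b: successors {a, c, g}; ◇(p ∧ q) there: a:F, c:T, g:F. ✓
c: successors {e, g}; ◇(p ∧ q) there: e:T, g:F. ✓
d: successors {a, b, c, g}; ◇(p ∧ q) there: a:F, b:T, c:T, g:F. ✓
e: successors {a, d, e, g}; ◇(p ∧ q) there: a:F, d:T, e:T, g:F. ✓
g: successors {a}; ◇(p ∧ q) there: a:F. ✗
— 5 worlds.
For □□(¬q → ¬p):
a: successors {b, c, d}; □(¬q → ¬p) there: b:T, c:T, d:F. ✗
b: successors {a, c, g}; □(¬q → ¬p) there: a:F, c:T, g:T. ✗
c: successors {e, g}; □(¬q → ¬p) there: e:T, g:T. ✓
d: successors {a, b, c, g}; □(¬q → ¬p) there: a:F, b:T, c:T, g:T. ✗
e: successors {a, d, e, g}; □(¬q → ¬p) there: a:F, d:F, e:T, g:T. ✗
g: successors {a}; □(¬q → ¬p) there: a:F. ✗
— 1 world.

5 and 1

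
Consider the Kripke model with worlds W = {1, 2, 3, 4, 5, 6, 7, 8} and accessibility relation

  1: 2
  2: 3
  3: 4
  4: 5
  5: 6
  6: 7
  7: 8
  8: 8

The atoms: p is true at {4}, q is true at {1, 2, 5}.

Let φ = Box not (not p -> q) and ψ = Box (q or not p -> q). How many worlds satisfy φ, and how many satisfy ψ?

For Box not (not p -> q):
1: successors {2}; not (not p -> q) there: 2:F. ✗
2: successors {3}; not (not p -> q) there: 3:T. ✓
3: successors {4}; not (not p -> q) there: 4:F. ✗
4: successors {5}; not (not p -> q) there: 5:F. ✗
5: successors {6}; not (not p -> q) there: 6:T. ✓
6: successors {7}; not (not p -> q) there: 7:T. ✓
7: successors {8}; not (not p -> q) there: 8:T. ✓
8: successors {8}; not (not p -> q) there: 8:T. ✓
— 5 worlds.
For Box (q or not p -> q):
1: successors {2}; q or not p -> q there: 2:T. ✓
2: successors {3}; q or not p -> q there: 3:F. ✗
3: successors {4}; q or not p -> q there: 4:T. ✓
4: successors {5}; q or not p -> q there: 5:T. ✓
5: successors {6}; q or not p -> q there: 6:F. ✗
6: successors {7}; q or not p -> q there: 7:F. ✗
7: successors {8}; q or not p -> q there: 8:F. ✗
8: successors {8}; q or not p -> q there: 8:F. ✗
— 3 worlds.

5 and 3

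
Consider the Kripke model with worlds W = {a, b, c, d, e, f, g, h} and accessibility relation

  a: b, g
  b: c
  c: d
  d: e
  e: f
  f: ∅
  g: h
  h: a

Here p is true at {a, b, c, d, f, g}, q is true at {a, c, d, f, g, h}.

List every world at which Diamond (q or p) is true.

{a, b, c, e, g, h}

a: successors {b, g}; q or p there: b:T, g:T. ✓
b: successors {c}; q or p there: c:T. ✓
c: successors {d}; q or p there: d:T. ✓
d: successors {e}; q or p there: e:F. ✗
e: successors {f}; q or p there: f:T. ✓
f: no successors, so Diamond (q or p) fails. ✗
g: successors {h}; q or p there: h:T. ✓
h: successors {a}; q or p there: a:T. ✓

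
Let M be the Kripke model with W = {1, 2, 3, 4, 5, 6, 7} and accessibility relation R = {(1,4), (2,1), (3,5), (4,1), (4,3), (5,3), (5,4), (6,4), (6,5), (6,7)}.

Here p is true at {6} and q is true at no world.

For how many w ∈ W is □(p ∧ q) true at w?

1: successors {4}; p ∧ q there: 4:F. ✗
2: successors {1}; p ∧ q there: 1:F. ✗
3: successors {5}; p ∧ q there: 5:F. ✗
4: successors {1, 3}; p ∧ q there: 1:F, 3:F. ✗
5: successors {3, 4}; p ∧ q there: 3:F, 4:F. ✗
6: successors {4, 5, 7}; p ∧ q there: 4:F, 5:F, 7:F. ✗
7: no successors, so □(p ∧ q) holds vacuously. ✓
Satisfying worlds: {7}.

1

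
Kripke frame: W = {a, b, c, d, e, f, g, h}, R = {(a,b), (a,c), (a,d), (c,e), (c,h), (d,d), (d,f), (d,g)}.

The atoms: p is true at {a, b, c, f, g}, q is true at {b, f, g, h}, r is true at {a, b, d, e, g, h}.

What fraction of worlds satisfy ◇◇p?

1/4

a: successors {b, c, d}; ◇p there: b:F, c:F, d:T. ✓
b: no successors, so ◇◇p fails. ✗
c: successors {e, h}; ◇p there: e:F, h:F. ✗
d: successors {d, f, g}; ◇p there: d:T, f:F, g:F. ✓
e: no successors, so ◇◇p fails. ✗
f: no successors, so ◇◇p fails. ✗
g: no successors, so ◇◇p fails. ✗
h: no successors, so ◇◇p fails. ✗
That's 2 of 8 worlds, so 2/8 = 1/4.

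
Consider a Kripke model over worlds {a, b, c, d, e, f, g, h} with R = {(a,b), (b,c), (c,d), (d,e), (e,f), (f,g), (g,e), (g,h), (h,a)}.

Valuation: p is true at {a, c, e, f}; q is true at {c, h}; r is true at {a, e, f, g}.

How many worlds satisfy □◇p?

5

a: successors {b}; ◇p there: b:T. ✓
b: successors {c}; ◇p there: c:F. ✗
c: successors {d}; ◇p there: d:T. ✓
d: successors {e}; ◇p there: e:T. ✓
e: successors {f}; ◇p there: f:F. ✗
f: successors {g}; ◇p there: g:T. ✓
g: successors {e, h}; ◇p there: e:T, h:T. ✓
h: successors {a}; ◇p there: a:F. ✗
Satisfying worlds: {a, c, d, f, g}.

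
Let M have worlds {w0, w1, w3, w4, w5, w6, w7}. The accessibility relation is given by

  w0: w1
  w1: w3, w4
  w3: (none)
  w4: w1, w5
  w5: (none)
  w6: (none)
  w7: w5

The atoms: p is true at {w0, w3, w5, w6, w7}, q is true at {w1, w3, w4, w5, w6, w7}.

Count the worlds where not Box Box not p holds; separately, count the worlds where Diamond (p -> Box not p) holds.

3 and 4

For not Box Box not p:
w0: Box Box not p is F. ✓
w1: Box Box not p is F. ✓
w3: Box Box not p is T. ✗
w4: Box Box not p is F. ✓
w5: Box Box not p is T. ✗
w6: Box Box not p is T. ✗
w7: Box Box not p is T. ✗
— 3 worlds.
For Diamond (p -> Box not p):
w0: successors {w1}; p -> Box not p there: w1:T. ✓
w1: successors {w3, w4}; p -> Box not p there: w3:T, w4:T. ✓
w3: no successors, so Diamond (p -> Box not p) fails. ✗
w4: successors {w1, w5}; p -> Box not p there: w1:T, w5:T. ✓
w5: no successors, so Diamond (p -> Box not p) fails. ✗
w6: no successors, so Diamond (p -> Box not p) fails. ✗
w7: successors {w5}; p -> Box not p there: w5:T. ✓
— 4 worlds.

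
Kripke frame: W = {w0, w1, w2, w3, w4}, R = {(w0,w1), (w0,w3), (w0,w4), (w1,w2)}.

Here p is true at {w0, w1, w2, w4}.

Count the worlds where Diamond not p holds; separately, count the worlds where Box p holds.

For Diamond not p:
w0: successors {w1, w3, w4}; not p there: w1:F, w3:T, w4:F. ✓
w1: successors {w2}; not p there: w2:F. ✗
w2: no successors, so Diamond not p fails. ✗
w3: no successors, so Diamond not p fails. ✗
w4: no successors, so Diamond not p fails. ✗
— 1 world.
For Box p:
w0: successors {w1, w3, w4}; p there: w1:T, w3:F, w4:T. ✗
w1: successors {w2}; p there: w2:T. ✓
w2: no successors, so Box p holds vacuously. ✓
w3: no successors, so Box p holds vacuously. ✓
w4: no successors, so Box p holds vacuously. ✓
— 4 worlds.

1 and 4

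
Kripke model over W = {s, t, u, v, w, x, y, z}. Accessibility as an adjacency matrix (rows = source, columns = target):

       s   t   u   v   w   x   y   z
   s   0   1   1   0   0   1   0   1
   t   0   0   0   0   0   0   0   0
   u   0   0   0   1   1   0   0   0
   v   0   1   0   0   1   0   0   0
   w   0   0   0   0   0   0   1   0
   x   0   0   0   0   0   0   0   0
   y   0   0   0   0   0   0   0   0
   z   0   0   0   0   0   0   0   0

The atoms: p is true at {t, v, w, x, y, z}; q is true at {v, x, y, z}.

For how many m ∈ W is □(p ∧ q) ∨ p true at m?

6

s: □(p ∧ q) is F, p is F. ✗
t: □(p ∧ q) is T, p is T. ✓
u: □(p ∧ q) is F, p is F. ✗
v: □(p ∧ q) is F, p is T. ✓
w: □(p ∧ q) is T, p is T. ✓
x: □(p ∧ q) is T, p is T. ✓
y: □(p ∧ q) is T, p is T. ✓
z: □(p ∧ q) is T, p is T. ✓
Satisfying worlds: {t, v, w, x, y, z}.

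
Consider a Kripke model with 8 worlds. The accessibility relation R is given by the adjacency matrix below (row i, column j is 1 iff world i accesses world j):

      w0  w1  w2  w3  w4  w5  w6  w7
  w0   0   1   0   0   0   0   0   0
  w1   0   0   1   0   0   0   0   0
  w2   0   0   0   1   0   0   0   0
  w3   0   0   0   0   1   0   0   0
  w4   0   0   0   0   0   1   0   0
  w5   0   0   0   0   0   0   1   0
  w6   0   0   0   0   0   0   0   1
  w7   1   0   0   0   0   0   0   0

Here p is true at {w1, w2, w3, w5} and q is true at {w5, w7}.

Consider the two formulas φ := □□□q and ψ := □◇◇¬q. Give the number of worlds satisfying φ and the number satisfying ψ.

For □□□q:
w0: successors {w1}; □□q there: w1:F. ✗
w1: successors {w2}; □□q there: w2:F. ✗
w2: successors {w3}; □□q there: w3:T. ✓
w3: successors {w4}; □□q there: w4:F. ✗
w4: successors {w5}; □□q there: w5:T. ✓
w5: successors {w6}; □□q there: w6:F. ✗
w6: successors {w7}; □□q there: w7:F. ✗
w7: successors {w0}; □□q there: w0:F. ✗
— 2 worlds.
For □◇◇¬q:
w0: successors {w1}; ◇◇¬q there: w1:T. ✓
w1: successors {w2}; ◇◇¬q there: w2:T. ✓
w2: successors {w3}; ◇◇¬q there: w3:F. ✗
w3: successors {w4}; ◇◇¬q there: w4:T. ✓
w4: successors {w5}; ◇◇¬q there: w5:F. ✗
w5: successors {w6}; ◇◇¬q there: w6:T. ✓
w6: successors {w7}; ◇◇¬q there: w7:T. ✓
w7: successors {w0}; ◇◇¬q there: w0:T. ✓
— 6 worlds.

2 and 6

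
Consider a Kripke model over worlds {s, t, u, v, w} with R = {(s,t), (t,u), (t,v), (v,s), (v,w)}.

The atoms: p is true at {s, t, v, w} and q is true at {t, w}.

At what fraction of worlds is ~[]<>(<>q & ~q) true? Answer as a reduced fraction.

2/5

s: []<>(<>q & ~q) is T. ✗
t: []<>(<>q & ~q) is F. ✓
u: []<>(<>q & ~q) is T. ✗
v: []<>(<>q & ~q) is F. ✓
w: []<>(<>q & ~q) is T. ✗
That's 2 of 5 worlds, so 2/5.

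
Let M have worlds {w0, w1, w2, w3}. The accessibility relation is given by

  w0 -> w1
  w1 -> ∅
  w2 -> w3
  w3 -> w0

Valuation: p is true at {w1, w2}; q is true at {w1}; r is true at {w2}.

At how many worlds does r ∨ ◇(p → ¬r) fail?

w0: r is F, ◇(p → ¬r) is T. ✓
w1: r is F, ◇(p → ¬r) is F. ✗
w2: r is T, ◇(p → ¬r) is T. ✓
w3: r is F, ◇(p → ¬r) is T. ✓
Satisfying worlds: {w0, w2, w3}.
So r ∨ ◇(p → ¬r) fails at the other 1 world.

1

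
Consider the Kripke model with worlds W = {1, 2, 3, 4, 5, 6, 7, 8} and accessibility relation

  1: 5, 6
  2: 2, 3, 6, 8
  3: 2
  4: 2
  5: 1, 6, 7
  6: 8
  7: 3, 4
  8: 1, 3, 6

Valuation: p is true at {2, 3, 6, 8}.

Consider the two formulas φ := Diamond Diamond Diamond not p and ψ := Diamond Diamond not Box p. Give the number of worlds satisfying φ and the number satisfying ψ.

7 and 7

For Diamond Diamond Diamond not p:
1: successors {5, 6}; Diamond Diamond not p there: 5:T, 6:T. ✓
2: successors {2, 3, 6, 8}; Diamond Diamond not p there: 2:T, 3:F, 6:T, 8:T. ✓
3: successors {2}; Diamond Diamond not p there: 2:T. ✓
4: successors {2}; Diamond Diamond not p there: 2:T. ✓
5: successors {1, 6, 7}; Diamond Diamond not p there: 1:T, 6:T, 7:F. ✓
6: successors {8}; Diamond Diamond not p there: 8:T. ✓
7: successors {3, 4}; Diamond Diamond not p there: 3:F, 4:F. ✗
8: successors {1, 3, 6}; Diamond Diamond not p there: 1:T, 3:F, 6:T. ✓
— 7 worlds.
For Diamond Diamond not Box p:
1: successors {5, 6}; Diamond not Box p there: 5:T, 6:T. ✓
2: successors {2, 3, 6, 8}; Diamond not Box p there: 2:T, 3:F, 6:T, 8:T. ✓
3: successors {2}; Diamond not Box p there: 2:T. ✓
4: successors {2}; Diamond not Box p there: 2:T. ✓
5: successors {1, 6, 7}; Diamond not Box p there: 1:T, 6:T, 7:F. ✓
6: successors {8}; Diamond not Box p there: 8:T. ✓
7: successors {3, 4}; Diamond not Box p there: 3:F, 4:F. ✗
8: successors {1, 3, 6}; Diamond not Box p there: 1:T, 3:F, 6:T. ✓
— 7 worlds.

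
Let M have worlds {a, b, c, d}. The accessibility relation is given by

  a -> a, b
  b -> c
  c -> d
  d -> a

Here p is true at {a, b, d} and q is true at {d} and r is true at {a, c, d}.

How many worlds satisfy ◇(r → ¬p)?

a: successors {a, b}; r → ¬p there: a:F, b:T. ✓
b: successors {c}; r → ¬p there: c:T. ✓
c: successors {d}; r → ¬p there: d:F. ✗
d: successors {a}; r → ¬p there: a:F. ✗
Satisfying worlds: {a, b}.

2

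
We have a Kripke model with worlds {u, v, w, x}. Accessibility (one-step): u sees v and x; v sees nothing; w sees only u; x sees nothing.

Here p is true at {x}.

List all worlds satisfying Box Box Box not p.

{u, v, w, x}

u: successors {v, x}; Box Box not p there: v:T, x:T. ✓
v: no successors, so Box Box Box not p holds vacuously. ✓
w: successors {u}; Box Box not p there: u:T. ✓
x: no successors, so Box Box Box not p holds vacuously. ✓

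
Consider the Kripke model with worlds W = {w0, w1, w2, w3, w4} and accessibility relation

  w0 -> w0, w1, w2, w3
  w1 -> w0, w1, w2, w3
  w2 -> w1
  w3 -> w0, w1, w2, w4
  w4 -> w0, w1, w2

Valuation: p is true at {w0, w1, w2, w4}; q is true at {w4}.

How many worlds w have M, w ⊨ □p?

w0: successors {w0, w1, w2, w3}; p there: w0:T, w1:T, w2:T, w3:F. ✗
w1: successors {w0, w1, w2, w3}; p there: w0:T, w1:T, w2:T, w3:F. ✗
w2: successors {w1}; p there: w1:T. ✓
w3: successors {w0, w1, w2, w4}; p there: w0:T, w1:T, w2:T, w4:T. ✓
w4: successors {w0, w1, w2}; p there: w0:T, w1:T, w2:T. ✓
Satisfying worlds: {w2, w3, w4}.

3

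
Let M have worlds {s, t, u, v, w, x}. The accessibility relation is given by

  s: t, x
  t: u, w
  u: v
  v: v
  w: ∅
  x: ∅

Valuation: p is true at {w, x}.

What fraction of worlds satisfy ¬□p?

s: □p is F. ✓
t: □p is F. ✓
u: □p is F. ✓
v: □p is F. ✓
w: □p is T. ✗
x: □p is T. ✗
That's 4 of 6 worlds, so 4/6 = 2/3.

2/3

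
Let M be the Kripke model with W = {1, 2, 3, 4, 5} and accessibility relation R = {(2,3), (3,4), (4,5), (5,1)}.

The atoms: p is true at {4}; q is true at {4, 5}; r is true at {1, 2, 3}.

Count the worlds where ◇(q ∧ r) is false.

1: no successors, so ◇(q ∧ r) fails. ✗
2: successors {3}; q ∧ r there: 3:F. ✗
3: successors {4}; q ∧ r there: 4:F. ✗
4: successors {5}; q ∧ r there: 5:F. ✗
5: successors {1}; q ∧ r there: 1:F. ✗
Satisfying worlds: ∅.
So ◇(q ∧ r) fails at the other 5 worlds.

5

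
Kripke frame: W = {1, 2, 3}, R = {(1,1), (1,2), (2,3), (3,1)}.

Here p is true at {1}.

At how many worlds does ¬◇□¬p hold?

2

1: ◇□¬p is T. ✗
2: ◇□¬p is F. ✓
3: ◇□¬p is F. ✓
Satisfying worlds: {2, 3}.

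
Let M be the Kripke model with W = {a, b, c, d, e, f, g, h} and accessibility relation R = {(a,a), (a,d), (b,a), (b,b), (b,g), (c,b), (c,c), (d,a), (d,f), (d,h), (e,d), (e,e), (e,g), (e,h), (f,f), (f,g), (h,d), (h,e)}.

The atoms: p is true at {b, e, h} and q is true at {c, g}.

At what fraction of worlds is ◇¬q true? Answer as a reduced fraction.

a: successors {a, d}; ¬q there: a:T, d:T. ✓
b: successors {a, b, g}; ¬q there: a:T, b:T, g:F. ✓
c: successors {b, c}; ¬q there: b:T, c:F. ✓
d: successors {a, f, h}; ¬q there: a:T, f:T, h:T. ✓
e: successors {d, e, g, h}; ¬q there: d:T, e:T, g:F, h:T. ✓
f: successors {f, g}; ¬q there: f:T, g:F. ✓
g: no successors, so ◇¬q fails. ✗
h: successors {d, e}; ¬q there: d:T, e:T. ✓
That's 7 of 8 worlds, so 7/8.

7/8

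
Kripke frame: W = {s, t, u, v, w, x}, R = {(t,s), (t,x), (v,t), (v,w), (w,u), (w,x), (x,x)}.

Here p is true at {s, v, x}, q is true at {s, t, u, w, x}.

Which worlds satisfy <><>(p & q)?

{t, v, w, x}

s: no successors, so <><>(p & q) fails. ✗
t: successors {s, x}; <>(p & q) there: s:F, x:T. ✓
u: no successors, so <><>(p & q) fails. ✗
v: successors {t, w}; <>(p & q) there: t:T, w:T. ✓
w: successors {u, x}; <>(p & q) there: u:F, x:T. ✓
x: successors {x}; <>(p & q) there: x:T. ✓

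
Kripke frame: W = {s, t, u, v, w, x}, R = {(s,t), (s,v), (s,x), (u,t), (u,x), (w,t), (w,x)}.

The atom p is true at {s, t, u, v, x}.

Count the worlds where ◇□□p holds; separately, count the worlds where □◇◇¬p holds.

3 and 3

For ◇□□p:
s: successors {t, v, x}; □□p there: t:T, v:T, x:T. ✓
t: no successors, so ◇□□p fails. ✗
u: successors {t, x}; □□p there: t:T, x:T. ✓
v: no successors, so ◇□□p fails. ✗
w: successors {t, x}; □□p there: t:T, x:T. ✓
x: no successors, so ◇□□p fails. ✗
— 3 worlds.
For □◇◇¬p:
s: successors {t, v, x}; ◇◇¬p there: t:F, v:F, x:F. ✗
t: no successors, so □◇◇¬p holds vacuously. ✓
u: successors {t, x}; ◇◇¬p there: t:F, x:F. ✗
v: no successors, so □◇◇¬p holds vacuously. ✓
w: successors {t, x}; ◇◇¬p there: t:F, x:F. ✗
x: no successors, so □◇◇¬p holds vacuously. ✓
— 3 worlds.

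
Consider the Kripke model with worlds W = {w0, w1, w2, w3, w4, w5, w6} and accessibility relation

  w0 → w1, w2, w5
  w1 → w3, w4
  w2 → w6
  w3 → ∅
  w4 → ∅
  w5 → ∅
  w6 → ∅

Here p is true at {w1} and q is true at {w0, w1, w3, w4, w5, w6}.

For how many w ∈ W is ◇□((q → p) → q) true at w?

3

w0: successors {w1, w2, w5}; □((q → p) → q) there: w1:T, w2:T, w5:T. ✓
w1: successors {w3, w4}; □((q → p) → q) there: w3:T, w4:T. ✓
w2: successors {w6}; □((q → p) → q) there: w6:T. ✓
w3: no successors, so ◇□((q → p) → q) fails. ✗
w4: no successors, so ◇□((q → p) → q) fails. ✗
w5: no successors, so ◇□((q → p) → q) fails. ✗
w6: no successors, so ◇□((q → p) → q) fails. ✗
Satisfying worlds: {w0, w1, w2}.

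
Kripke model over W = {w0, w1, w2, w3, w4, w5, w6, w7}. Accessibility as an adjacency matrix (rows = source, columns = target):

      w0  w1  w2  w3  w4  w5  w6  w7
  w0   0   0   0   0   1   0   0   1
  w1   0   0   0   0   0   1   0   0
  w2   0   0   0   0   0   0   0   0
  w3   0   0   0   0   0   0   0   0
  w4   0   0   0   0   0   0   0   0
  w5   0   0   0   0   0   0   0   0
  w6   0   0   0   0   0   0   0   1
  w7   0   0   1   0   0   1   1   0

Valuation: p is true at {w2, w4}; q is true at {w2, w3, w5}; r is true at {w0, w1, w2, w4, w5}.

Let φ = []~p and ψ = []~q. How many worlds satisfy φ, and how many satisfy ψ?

6 and 6

For []~p:
w0: successors {w4, w7}; ~p there: w4:F, w7:T. ✗
w1: successors {w5}; ~p there: w5:T. ✓
w2: no successors, so []~p holds vacuously. ✓
w3: no successors, so []~p holds vacuously. ✓
w4: no successors, so []~p holds vacuously. ✓
w5: no successors, so []~p holds vacuously. ✓
w6: successors {w7}; ~p there: w7:T. ✓
w7: successors {w2, w5, w6}; ~p there: w2:F, w5:T, w6:T. ✗
— 6 worlds.
For []~q:
w0: successors {w4, w7}; ~q there: w4:T, w7:T. ✓
w1: successors {w5}; ~q there: w5:F. ✗
w2: no successors, so []~q holds vacuously. ✓
w3: no successors, so []~q holds vacuously. ✓
w4: no successors, so []~q holds vacuously. ✓
w5: no successors, so []~q holds vacuously. ✓
w6: successors {w7}; ~q there: w7:T. ✓
w7: successors {w2, w5, w6}; ~q there: w2:F, w5:F, w6:T. ✗
— 6 worlds.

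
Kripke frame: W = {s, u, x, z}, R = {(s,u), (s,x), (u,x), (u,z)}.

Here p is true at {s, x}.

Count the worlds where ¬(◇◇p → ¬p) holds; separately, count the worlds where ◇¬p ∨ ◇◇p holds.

For ¬(◇◇p → ¬p):
s: ◇◇p → ¬p is F. ✓
u: ◇◇p → ¬p is T. ✗
x: ◇◇p → ¬p is T. ✗
z: ◇◇p → ¬p is T. ✗
— 1 world.
For ◇¬p ∨ ◇◇p:
s: ◇¬p is T, ◇◇p is T. ✓
u: ◇¬p is T, ◇◇p is F. ✓
x: ◇¬p is F, ◇◇p is F. ✗
z: ◇¬p is F, ◇◇p is F. ✗
— 2 worlds.

1 and 2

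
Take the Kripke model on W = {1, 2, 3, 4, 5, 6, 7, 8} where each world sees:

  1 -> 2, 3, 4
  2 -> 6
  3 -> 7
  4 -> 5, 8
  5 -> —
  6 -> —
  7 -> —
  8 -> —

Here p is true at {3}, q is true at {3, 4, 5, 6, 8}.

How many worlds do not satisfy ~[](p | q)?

6

1: [](p | q) is F. ✓
2: [](p | q) is T. ✗
3: [](p | q) is F. ✓
4: [](p | q) is T. ✗
5: [](p | q) is T. ✗
6: [](p | q) is T. ✗
7: [](p | q) is T. ✗
8: [](p | q) is T. ✗
Satisfying worlds: {1, 3}.
So ~[](p | q) fails at the other 6 worlds.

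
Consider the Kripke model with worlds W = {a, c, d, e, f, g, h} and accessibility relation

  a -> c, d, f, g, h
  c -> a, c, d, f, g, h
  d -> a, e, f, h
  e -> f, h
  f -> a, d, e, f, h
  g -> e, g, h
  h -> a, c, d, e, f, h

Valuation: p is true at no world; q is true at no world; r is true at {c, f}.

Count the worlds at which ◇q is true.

0

a: successors {c, d, f, g, h}; q there: c:F, d:F, f:F, g:F, h:F. ✗
c: successors {a, c, d, f, g, h}; q there: a:F, c:F, d:F, f:F, g:F, h:F. ✗
d: successors {a, e, f, h}; q there: a:F, e:F, f:F, h:F. ✗
e: successors {f, h}; q there: f:F, h:F. ✗
f: successors {a, d, e, f, h}; q there: a:F, d:F, e:F, f:F, h:F. ✗
g: successors {e, g, h}; q there: e:F, g:F, h:F. ✗
h: successors {a, c, d, e, f, h}; q there: a:F, c:F, d:F, e:F, f:F, h:F. ✗
Satisfying worlds: ∅.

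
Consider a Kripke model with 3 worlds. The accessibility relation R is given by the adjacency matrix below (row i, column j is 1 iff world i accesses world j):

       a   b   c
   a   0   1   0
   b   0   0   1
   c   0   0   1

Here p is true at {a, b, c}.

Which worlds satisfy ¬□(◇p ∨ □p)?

a: □(◇p ∨ □p) is T. ✗
b: □(◇p ∨ □p) is T. ✗
c: □(◇p ∨ □p) is T. ✗

∅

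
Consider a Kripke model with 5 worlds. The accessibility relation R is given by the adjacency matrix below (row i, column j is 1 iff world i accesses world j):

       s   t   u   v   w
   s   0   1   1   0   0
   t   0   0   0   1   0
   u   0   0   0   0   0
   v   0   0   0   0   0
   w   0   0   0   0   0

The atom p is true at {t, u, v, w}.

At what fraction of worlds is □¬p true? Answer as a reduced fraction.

3/5

s: successors {t, u}; ¬p there: t:F, u:F. ✗
t: successors {v}; ¬p there: v:F. ✗
u: no successors, so □¬p holds vacuously. ✓
v: no successors, so □¬p holds vacuously. ✓
w: no successors, so □¬p holds vacuously. ✓
That's 3 of 5 worlds, so 3/5.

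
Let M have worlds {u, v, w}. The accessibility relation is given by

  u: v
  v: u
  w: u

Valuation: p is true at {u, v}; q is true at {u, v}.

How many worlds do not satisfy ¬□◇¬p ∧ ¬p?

u: ¬□◇¬p is T, ¬p is F. ✗
v: ¬□◇¬p is T, ¬p is F. ✗
w: ¬□◇¬p is T, ¬p is T. ✓
Satisfying worlds: {w}.
So ¬□◇¬p ∧ ¬p fails at the other 2 worlds.

2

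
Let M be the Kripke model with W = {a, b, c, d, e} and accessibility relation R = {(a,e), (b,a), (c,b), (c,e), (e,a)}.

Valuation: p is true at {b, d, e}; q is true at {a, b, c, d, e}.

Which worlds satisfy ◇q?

a: successors {e}; q there: e:T. ✓
b: successors {a}; q there: a:T. ✓
c: successors {b, e}; q there: b:T, e:T. ✓
d: no successors, so ◇q fails. ✗
e: successors {a}; q there: a:T. ✓

{a, b, c, e}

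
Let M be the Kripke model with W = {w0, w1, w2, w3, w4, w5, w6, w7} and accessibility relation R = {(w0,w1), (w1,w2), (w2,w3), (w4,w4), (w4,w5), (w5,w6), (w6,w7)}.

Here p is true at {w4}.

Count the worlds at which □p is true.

2

w0: successors {w1}; p there: w1:F. ✗
w1: successors {w2}; p there: w2:F. ✗
w2: successors {w3}; p there: w3:F. ✗
w3: no successors, so □p holds vacuously. ✓
w4: successors {w4, w5}; p there: w4:T, w5:F. ✗
w5: successors {w6}; p there: w6:F. ✗
w6: successors {w7}; p there: w7:F. ✗
w7: no successors, so □p holds vacuously. ✓
Satisfying worlds: {w3, w7}.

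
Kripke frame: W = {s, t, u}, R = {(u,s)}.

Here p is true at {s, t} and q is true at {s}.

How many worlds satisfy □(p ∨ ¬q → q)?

3

s: no successors, so □(p ∨ ¬q → q) holds vacuously. ✓
t: no successors, so □(p ∨ ¬q → q) holds vacuously. ✓
u: successors {s}; p ∨ ¬q → q there: s:T. ✓
Satisfying worlds: {s, t, u}.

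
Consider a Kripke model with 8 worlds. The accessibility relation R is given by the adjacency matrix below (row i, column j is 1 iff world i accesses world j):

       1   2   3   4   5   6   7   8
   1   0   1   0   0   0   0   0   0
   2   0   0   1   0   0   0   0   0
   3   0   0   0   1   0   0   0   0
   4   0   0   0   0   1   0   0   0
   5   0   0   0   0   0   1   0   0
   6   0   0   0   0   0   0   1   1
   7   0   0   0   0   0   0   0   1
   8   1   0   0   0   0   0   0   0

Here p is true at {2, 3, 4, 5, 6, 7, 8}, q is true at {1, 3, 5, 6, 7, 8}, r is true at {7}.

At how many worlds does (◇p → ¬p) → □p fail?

1

1: ◇p → ¬p is T, □p is T. ✓
2: ◇p → ¬p is F, □p is T. ✓
3: ◇p → ¬p is F, □p is T. ✓
4: ◇p → ¬p is F, □p is T. ✓
5: ◇p → ¬p is F, □p is T. ✓
6: ◇p → ¬p is F, □p is T. ✓
7: ◇p → ¬p is F, □p is T. ✓
8: ◇p → ¬p is T, □p is F. ✗
Satisfying worlds: {1, 2, 3, 4, 5, 6, 7}.
So (◇p → ¬p) → □p fails at the other 1 world.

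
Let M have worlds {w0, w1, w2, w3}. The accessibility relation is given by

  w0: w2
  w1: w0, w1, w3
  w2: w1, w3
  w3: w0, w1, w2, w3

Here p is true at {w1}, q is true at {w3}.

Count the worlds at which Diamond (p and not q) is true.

3

w0: successors {w2}; p and not q there: w2:F. ✗
w1: successors {w0, w1, w3}; p and not q there: w0:F, w1:T, w3:F. ✓
w2: successors {w1, w3}; p and not q there: w1:T, w3:F. ✓
w3: successors {w0, w1, w2, w3}; p and not q there: w0:F, w1:T, w2:F, w3:F. ✓
Satisfying worlds: {w1, w2, w3}.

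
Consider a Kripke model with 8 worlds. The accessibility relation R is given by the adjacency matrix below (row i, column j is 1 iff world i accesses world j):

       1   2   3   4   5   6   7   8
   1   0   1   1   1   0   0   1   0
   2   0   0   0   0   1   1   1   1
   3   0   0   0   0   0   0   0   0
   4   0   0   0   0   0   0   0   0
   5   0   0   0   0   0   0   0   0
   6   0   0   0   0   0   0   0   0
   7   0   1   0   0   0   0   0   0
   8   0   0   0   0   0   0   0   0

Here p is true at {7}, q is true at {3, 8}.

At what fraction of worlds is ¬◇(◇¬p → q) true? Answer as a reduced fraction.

1: ◇(◇¬p → q) is T. ✗
2: ◇(◇¬p → q) is T. ✗
3: ◇(◇¬p → q) is F. ✓
4: ◇(◇¬p → q) is F. ✓
5: ◇(◇¬p → q) is F. ✓
6: ◇(◇¬p → q) is F. ✓
7: ◇(◇¬p → q) is F. ✓
8: ◇(◇¬p → q) is F. ✓
That's 6 of 8 worlds, so 6/8 = 3/4.

3/4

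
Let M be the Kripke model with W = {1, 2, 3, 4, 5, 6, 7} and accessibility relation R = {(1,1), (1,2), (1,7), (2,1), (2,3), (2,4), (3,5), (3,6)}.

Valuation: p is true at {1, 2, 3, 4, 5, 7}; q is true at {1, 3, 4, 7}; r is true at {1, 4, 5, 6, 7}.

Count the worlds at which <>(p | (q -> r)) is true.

3

1: successors {1, 2, 7}; p | (q -> r) there: 1:T, 2:T, 7:T. ✓
2: successors {1, 3, 4}; p | (q -> r) there: 1:T, 3:T, 4:T. ✓
3: successors {5, 6}; p | (q -> r) there: 5:T, 6:T. ✓
4: no successors, so <>(p | (q -> r)) fails. ✗
5: no successors, so <>(p | (q -> r)) fails. ✗
6: no successors, so <>(p | (q -> r)) fails. ✗
7: no successors, so <>(p | (q -> r)) fails. ✗
Satisfying worlds: {1, 2, 3}.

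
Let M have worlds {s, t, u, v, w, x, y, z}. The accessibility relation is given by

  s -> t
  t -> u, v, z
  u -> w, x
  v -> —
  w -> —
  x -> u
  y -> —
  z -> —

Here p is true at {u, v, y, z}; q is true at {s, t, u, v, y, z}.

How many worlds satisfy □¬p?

s: successors {t}; ¬p there: t:T. ✓
t: successors {u, v, z}; ¬p there: u:F, v:F, z:F. ✗
u: successors {w, x}; ¬p there: w:T, x:T. ✓
v: no successors, so □¬p holds vacuously. ✓
w: no successors, so □¬p holds vacuously. ✓
x: successors {u}; ¬p there: u:F. ✗
y: no successors, so □¬p holds vacuously. ✓
z: no successors, so □¬p holds vacuously. ✓
Satisfying worlds: {s, u, v, w, y, z}.

6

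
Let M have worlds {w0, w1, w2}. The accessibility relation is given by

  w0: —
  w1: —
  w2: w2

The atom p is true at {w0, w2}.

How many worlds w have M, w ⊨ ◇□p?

w0: no successors, so ◇□p fails. ✗
w1: no successors, so ◇□p fails. ✗
w2: successors {w2}; □p there: w2:T. ✓
Satisfying worlds: {w2}.

1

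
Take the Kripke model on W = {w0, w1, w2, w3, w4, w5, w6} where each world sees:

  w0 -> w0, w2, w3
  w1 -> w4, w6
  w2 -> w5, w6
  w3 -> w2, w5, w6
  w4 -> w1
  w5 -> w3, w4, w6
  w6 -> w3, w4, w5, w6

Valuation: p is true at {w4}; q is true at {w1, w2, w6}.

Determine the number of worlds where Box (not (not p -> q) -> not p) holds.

7

w0: successors {w0, w2, w3}; not (not p -> q) -> not p there: w0:T, w2:T, w3:T. ✓
w1: successors {w4, w6}; not (not p -> q) -> not p there: w4:T, w6:T. ✓
w2: successors {w5, w6}; not (not p -> q) -> not p there: w5:T, w6:T. ✓
w3: successors {w2, w5, w6}; not (not p -> q) -> not p there: w2:T, w5:T, w6:T. ✓
w4: successors {w1}; not (not p -> q) -> not p there: w1:T. ✓
w5: successors {w3, w4, w6}; not (not p -> q) -> not p there: w3:T, w4:T, w6:T. ✓
w6: successors {w3, w4, w5, w6}; not (not p -> q) -> not p there: w3:T, w4:T, w5:T, w6:T. ✓
Satisfying worlds: {w0, w1, w2, w3, w4, w5, w6}.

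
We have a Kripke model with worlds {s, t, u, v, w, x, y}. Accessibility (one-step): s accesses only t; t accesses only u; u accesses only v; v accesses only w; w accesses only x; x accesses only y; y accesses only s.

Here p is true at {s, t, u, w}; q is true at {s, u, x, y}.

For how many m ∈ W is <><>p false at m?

s: successors {t}; <>p there: t:T. ✓
t: successors {u}; <>p there: u:F. ✗
u: successors {v}; <>p there: v:T. ✓
v: successors {w}; <>p there: w:F. ✗
w: successors {x}; <>p there: x:F. ✗
x: successors {y}; <>p there: y:T. ✓
y: successors {s}; <>p there: s:T. ✓
Satisfying worlds: {s, u, x, y}.
So <><>p fails at the other 3 worlds.

3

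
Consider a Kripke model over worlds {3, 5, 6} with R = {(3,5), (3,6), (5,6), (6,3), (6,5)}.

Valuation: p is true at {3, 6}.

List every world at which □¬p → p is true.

3: □¬p is F, p is T. ✓
5: □¬p is F, p is F. ✓
6: □¬p is F, p is T. ✓

{3, 5, 6}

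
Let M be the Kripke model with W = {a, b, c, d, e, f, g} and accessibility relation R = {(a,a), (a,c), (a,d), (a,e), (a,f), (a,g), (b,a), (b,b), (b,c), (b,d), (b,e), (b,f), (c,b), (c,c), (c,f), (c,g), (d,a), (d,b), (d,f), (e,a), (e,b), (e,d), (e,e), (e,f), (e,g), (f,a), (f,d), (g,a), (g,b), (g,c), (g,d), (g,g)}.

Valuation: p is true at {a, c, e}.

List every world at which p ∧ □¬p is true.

a: p is T, □¬p is F. ✗
b: p is F, □¬p is F. ✗
c: p is T, □¬p is F. ✗
d: p is F, □¬p is F. ✗
e: p is T, □¬p is F. ✗
f: p is F, □¬p is F. ✗
g: p is F, □¬p is F. ✗

∅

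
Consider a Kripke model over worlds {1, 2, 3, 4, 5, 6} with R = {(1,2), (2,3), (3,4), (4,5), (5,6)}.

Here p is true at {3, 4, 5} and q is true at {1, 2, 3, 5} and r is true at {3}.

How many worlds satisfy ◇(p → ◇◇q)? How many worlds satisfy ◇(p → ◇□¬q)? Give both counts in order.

For ◇(p → ◇◇q):
1: successors {2}; p → ◇◇q there: 2:T. ✓
2: successors {3}; p → ◇◇q there: 3:T. ✓
3: successors {4}; p → ◇◇q there: 4:F. ✗
4: successors {5}; p → ◇◇q there: 5:F. ✗
5: successors {6}; p → ◇◇q there: 6:T. ✓
6: no successors, so ◇(p → ◇◇q) fails. ✗
— 3 worlds.
For ◇(p → ◇□¬q):
1: successors {2}; p → ◇□¬q there: 2:T. ✓
2: successors {3}; p → ◇□¬q there: 3:F. ✗
3: successors {4}; p → ◇□¬q there: 4:T. ✓
4: successors {5}; p → ◇□¬q there: 5:T. ✓
5: successors {6}; p → ◇□¬q there: 6:T. ✓
6: no successors, so ◇(p → ◇□¬q) fails. ✗
— 4 worlds.

3 and 4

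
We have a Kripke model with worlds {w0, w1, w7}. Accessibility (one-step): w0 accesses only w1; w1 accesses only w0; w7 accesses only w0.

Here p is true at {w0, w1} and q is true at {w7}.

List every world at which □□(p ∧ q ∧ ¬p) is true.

∅

w0: successors {w1}; □(p ∧ q ∧ ¬p) there: w1:F. ✗
w1: successors {w0}; □(p ∧ q ∧ ¬p) there: w0:F. ✗
w7: successors {w0}; □(p ∧ q ∧ ¬p) there: w0:F. ✗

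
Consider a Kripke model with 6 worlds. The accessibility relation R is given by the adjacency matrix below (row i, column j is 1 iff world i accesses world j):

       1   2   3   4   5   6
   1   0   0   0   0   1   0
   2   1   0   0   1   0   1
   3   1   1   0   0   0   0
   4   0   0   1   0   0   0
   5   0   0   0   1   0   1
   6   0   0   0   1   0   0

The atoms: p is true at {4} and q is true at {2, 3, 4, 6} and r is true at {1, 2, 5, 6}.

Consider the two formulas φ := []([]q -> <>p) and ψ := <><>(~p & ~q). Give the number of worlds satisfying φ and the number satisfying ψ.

3 and 3

For []([]q -> <>p):
1: successors {5}; []q -> <>p there: 5:T. ✓
2: successors {1, 4, 6}; []q -> <>p there: 1:T, 4:F, 6:T. ✗
3: successors {1, 2}; []q -> <>p there: 1:T, 2:T. ✓
4: successors {3}; []q -> <>p there: 3:T. ✓
5: successors {4, 6}; []q -> <>p there: 4:F, 6:T. ✗
6: successors {4}; []q -> <>p there: 4:F. ✗
— 3 worlds.
For <><>(~p & ~q):
1: successors {5}; <>(~p & ~q) there: 5:F. ✗
2: successors {1, 4, 6}; <>(~p & ~q) there: 1:T, 4:F, 6:F. ✓
3: successors {1, 2}; <>(~p & ~q) there: 1:T, 2:T. ✓
4: successors {3}; <>(~p & ~q) there: 3:T. ✓
5: successors {4, 6}; <>(~p & ~q) there: 4:F, 6:F. ✗
6: successors {4}; <>(~p & ~q) there: 4:F. ✗
— 3 worlds.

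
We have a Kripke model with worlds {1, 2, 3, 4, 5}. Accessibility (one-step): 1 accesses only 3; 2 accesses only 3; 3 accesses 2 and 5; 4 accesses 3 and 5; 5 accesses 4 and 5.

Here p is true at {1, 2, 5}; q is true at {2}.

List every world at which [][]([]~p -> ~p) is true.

1: successors {3}; []([]~p -> ~p) there: 3:F. ✗
2: successors {3}; []([]~p -> ~p) there: 3:F. ✗
3: successors {2, 5}; []([]~p -> ~p) there: 2:T, 5:T. ✓
4: successors {3, 5}; []([]~p -> ~p) there: 3:F, 5:T. ✗
5: successors {4, 5}; []([]~p -> ~p) there: 4:T, 5:T. ✓

{3, 5}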